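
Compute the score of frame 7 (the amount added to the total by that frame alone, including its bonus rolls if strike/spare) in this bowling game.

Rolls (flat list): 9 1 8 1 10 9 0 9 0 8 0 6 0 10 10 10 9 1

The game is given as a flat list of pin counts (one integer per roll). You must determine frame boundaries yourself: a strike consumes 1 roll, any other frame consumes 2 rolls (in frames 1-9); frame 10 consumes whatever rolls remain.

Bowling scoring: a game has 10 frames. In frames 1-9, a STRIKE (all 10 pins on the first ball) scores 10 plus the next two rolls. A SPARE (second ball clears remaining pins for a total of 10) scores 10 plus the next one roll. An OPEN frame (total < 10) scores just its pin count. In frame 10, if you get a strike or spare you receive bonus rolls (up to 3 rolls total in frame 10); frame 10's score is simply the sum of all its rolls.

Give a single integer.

Answer: 6

Derivation:
Frame 1: SPARE (9+1=10). 10 + next roll (8) = 18. Cumulative: 18
Frame 2: OPEN (8+1=9). Cumulative: 27
Frame 3: STRIKE. 10 + next two rolls (9+0) = 19. Cumulative: 46
Frame 4: OPEN (9+0=9). Cumulative: 55
Frame 5: OPEN (9+0=9). Cumulative: 64
Frame 6: OPEN (8+0=8). Cumulative: 72
Frame 7: OPEN (6+0=6). Cumulative: 78
Frame 8: STRIKE. 10 + next two rolls (10+10) = 30. Cumulative: 108
Frame 9: STRIKE. 10 + next two rolls (10+9) = 29. Cumulative: 137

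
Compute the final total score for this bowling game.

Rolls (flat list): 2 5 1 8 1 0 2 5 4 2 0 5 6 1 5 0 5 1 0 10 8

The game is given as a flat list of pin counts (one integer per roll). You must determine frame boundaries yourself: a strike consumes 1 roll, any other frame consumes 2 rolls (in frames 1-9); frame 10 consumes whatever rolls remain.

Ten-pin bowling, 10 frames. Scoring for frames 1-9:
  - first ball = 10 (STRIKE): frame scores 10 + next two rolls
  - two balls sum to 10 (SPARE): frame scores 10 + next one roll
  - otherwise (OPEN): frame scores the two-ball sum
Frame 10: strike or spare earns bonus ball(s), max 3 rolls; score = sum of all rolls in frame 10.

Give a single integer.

Answer: 71

Derivation:
Frame 1: OPEN (2+5=7). Cumulative: 7
Frame 2: OPEN (1+8=9). Cumulative: 16
Frame 3: OPEN (1+0=1). Cumulative: 17
Frame 4: OPEN (2+5=7). Cumulative: 24
Frame 5: OPEN (4+2=6). Cumulative: 30
Frame 6: OPEN (0+5=5). Cumulative: 35
Frame 7: OPEN (6+1=7). Cumulative: 42
Frame 8: OPEN (5+0=5). Cumulative: 47
Frame 9: OPEN (5+1=6). Cumulative: 53
Frame 10: SPARE. Sum of all frame-10 rolls (0+10+8) = 18. Cumulative: 71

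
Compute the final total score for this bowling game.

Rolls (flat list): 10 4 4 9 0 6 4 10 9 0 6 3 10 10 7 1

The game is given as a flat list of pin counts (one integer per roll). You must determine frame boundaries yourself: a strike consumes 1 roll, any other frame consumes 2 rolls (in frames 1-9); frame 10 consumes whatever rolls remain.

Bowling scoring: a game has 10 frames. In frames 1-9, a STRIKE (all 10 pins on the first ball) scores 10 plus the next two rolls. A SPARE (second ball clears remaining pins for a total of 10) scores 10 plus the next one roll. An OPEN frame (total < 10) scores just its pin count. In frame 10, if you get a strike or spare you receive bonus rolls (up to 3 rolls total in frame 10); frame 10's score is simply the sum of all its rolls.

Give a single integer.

Answer: 145

Derivation:
Frame 1: STRIKE. 10 + next two rolls (4+4) = 18. Cumulative: 18
Frame 2: OPEN (4+4=8). Cumulative: 26
Frame 3: OPEN (9+0=9). Cumulative: 35
Frame 4: SPARE (6+4=10). 10 + next roll (10) = 20. Cumulative: 55
Frame 5: STRIKE. 10 + next two rolls (9+0) = 19. Cumulative: 74
Frame 6: OPEN (9+0=9). Cumulative: 83
Frame 7: OPEN (6+3=9). Cumulative: 92
Frame 8: STRIKE. 10 + next two rolls (10+7) = 27. Cumulative: 119
Frame 9: STRIKE. 10 + next two rolls (7+1) = 18. Cumulative: 137
Frame 10: OPEN. Sum of all frame-10 rolls (7+1) = 8. Cumulative: 145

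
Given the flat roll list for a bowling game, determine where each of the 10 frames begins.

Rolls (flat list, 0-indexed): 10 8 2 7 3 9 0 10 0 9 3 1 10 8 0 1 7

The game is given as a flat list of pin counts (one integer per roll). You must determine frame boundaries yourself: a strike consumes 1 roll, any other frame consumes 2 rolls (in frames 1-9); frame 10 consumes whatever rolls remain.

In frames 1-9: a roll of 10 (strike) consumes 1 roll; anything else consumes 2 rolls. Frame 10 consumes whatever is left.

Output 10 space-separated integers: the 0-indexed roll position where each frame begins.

Frame 1 starts at roll index 0: roll=10 (strike), consumes 1 roll
Frame 2 starts at roll index 1: rolls=8,2 (sum=10), consumes 2 rolls
Frame 3 starts at roll index 3: rolls=7,3 (sum=10), consumes 2 rolls
Frame 4 starts at roll index 5: rolls=9,0 (sum=9), consumes 2 rolls
Frame 5 starts at roll index 7: roll=10 (strike), consumes 1 roll
Frame 6 starts at roll index 8: rolls=0,9 (sum=9), consumes 2 rolls
Frame 7 starts at roll index 10: rolls=3,1 (sum=4), consumes 2 rolls
Frame 8 starts at roll index 12: roll=10 (strike), consumes 1 roll
Frame 9 starts at roll index 13: rolls=8,0 (sum=8), consumes 2 rolls
Frame 10 starts at roll index 15: 2 remaining rolls

Answer: 0 1 3 5 7 8 10 12 13 15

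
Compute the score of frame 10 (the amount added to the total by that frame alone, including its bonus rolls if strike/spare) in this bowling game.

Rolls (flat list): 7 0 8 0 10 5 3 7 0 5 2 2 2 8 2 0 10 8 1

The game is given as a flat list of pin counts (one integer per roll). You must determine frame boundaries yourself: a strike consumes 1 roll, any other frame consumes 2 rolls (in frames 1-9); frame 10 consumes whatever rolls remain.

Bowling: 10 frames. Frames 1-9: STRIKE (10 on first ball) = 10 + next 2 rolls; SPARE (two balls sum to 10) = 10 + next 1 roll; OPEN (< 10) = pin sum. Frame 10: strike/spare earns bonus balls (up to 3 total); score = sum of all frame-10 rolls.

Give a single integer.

Answer: 9

Derivation:
Frame 1: OPEN (7+0=7). Cumulative: 7
Frame 2: OPEN (8+0=8). Cumulative: 15
Frame 3: STRIKE. 10 + next two rolls (5+3) = 18. Cumulative: 33
Frame 4: OPEN (5+3=8). Cumulative: 41
Frame 5: OPEN (7+0=7). Cumulative: 48
Frame 6: OPEN (5+2=7). Cumulative: 55
Frame 7: OPEN (2+2=4). Cumulative: 59
Frame 8: SPARE (8+2=10). 10 + next roll (0) = 10. Cumulative: 69
Frame 9: SPARE (0+10=10). 10 + next roll (8) = 18. Cumulative: 87
Frame 10: OPEN. Sum of all frame-10 rolls (8+1) = 9. Cumulative: 96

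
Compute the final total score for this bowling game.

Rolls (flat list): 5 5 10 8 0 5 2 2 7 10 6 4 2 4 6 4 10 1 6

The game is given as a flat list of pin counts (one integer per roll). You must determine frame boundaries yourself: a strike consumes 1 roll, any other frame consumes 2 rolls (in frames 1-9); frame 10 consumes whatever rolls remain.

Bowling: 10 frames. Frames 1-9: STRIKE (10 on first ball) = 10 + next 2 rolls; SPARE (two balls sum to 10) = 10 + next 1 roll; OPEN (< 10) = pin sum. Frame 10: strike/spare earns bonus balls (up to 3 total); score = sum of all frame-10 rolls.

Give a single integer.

Answer: 137

Derivation:
Frame 1: SPARE (5+5=10). 10 + next roll (10) = 20. Cumulative: 20
Frame 2: STRIKE. 10 + next two rolls (8+0) = 18. Cumulative: 38
Frame 3: OPEN (8+0=8). Cumulative: 46
Frame 4: OPEN (5+2=7). Cumulative: 53
Frame 5: OPEN (2+7=9). Cumulative: 62
Frame 6: STRIKE. 10 + next two rolls (6+4) = 20. Cumulative: 82
Frame 7: SPARE (6+4=10). 10 + next roll (2) = 12. Cumulative: 94
Frame 8: OPEN (2+4=6). Cumulative: 100
Frame 9: SPARE (6+4=10). 10 + next roll (10) = 20. Cumulative: 120
Frame 10: STRIKE. Sum of all frame-10 rolls (10+1+6) = 17. Cumulative: 137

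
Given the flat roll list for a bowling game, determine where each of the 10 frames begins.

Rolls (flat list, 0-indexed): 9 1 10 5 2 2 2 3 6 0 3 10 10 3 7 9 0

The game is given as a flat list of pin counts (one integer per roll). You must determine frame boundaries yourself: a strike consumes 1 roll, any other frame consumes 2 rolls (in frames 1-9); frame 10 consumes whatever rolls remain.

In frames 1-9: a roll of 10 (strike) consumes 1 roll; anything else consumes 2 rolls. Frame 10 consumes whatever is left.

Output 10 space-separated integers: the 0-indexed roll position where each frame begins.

Frame 1 starts at roll index 0: rolls=9,1 (sum=10), consumes 2 rolls
Frame 2 starts at roll index 2: roll=10 (strike), consumes 1 roll
Frame 3 starts at roll index 3: rolls=5,2 (sum=7), consumes 2 rolls
Frame 4 starts at roll index 5: rolls=2,2 (sum=4), consumes 2 rolls
Frame 5 starts at roll index 7: rolls=3,6 (sum=9), consumes 2 rolls
Frame 6 starts at roll index 9: rolls=0,3 (sum=3), consumes 2 rolls
Frame 7 starts at roll index 11: roll=10 (strike), consumes 1 roll
Frame 8 starts at roll index 12: roll=10 (strike), consumes 1 roll
Frame 9 starts at roll index 13: rolls=3,7 (sum=10), consumes 2 rolls
Frame 10 starts at roll index 15: 2 remaining rolls

Answer: 0 2 3 5 7 9 11 12 13 15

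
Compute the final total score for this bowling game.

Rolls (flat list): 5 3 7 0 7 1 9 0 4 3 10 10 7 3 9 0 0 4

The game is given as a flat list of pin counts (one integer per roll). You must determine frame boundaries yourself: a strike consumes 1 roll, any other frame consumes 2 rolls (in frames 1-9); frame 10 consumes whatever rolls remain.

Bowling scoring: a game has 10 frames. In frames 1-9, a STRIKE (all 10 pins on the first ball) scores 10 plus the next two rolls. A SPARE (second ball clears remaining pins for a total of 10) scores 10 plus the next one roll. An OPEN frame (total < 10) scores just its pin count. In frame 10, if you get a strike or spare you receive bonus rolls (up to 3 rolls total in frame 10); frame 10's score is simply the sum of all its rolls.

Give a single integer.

Answer: 118

Derivation:
Frame 1: OPEN (5+3=8). Cumulative: 8
Frame 2: OPEN (7+0=7). Cumulative: 15
Frame 3: OPEN (7+1=8). Cumulative: 23
Frame 4: OPEN (9+0=9). Cumulative: 32
Frame 5: OPEN (4+3=7). Cumulative: 39
Frame 6: STRIKE. 10 + next two rolls (10+7) = 27. Cumulative: 66
Frame 7: STRIKE. 10 + next two rolls (7+3) = 20. Cumulative: 86
Frame 8: SPARE (7+3=10). 10 + next roll (9) = 19. Cumulative: 105
Frame 9: OPEN (9+0=9). Cumulative: 114
Frame 10: OPEN. Sum of all frame-10 rolls (0+4) = 4. Cumulative: 118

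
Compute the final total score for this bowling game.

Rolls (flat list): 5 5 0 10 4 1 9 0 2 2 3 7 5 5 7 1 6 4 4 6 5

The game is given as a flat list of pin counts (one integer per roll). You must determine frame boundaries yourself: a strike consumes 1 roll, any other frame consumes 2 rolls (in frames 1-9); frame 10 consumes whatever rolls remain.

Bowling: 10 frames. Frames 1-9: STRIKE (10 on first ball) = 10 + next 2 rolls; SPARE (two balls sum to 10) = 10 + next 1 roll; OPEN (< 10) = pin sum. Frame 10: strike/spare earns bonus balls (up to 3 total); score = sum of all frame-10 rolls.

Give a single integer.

Answer: 111

Derivation:
Frame 1: SPARE (5+5=10). 10 + next roll (0) = 10. Cumulative: 10
Frame 2: SPARE (0+10=10). 10 + next roll (4) = 14. Cumulative: 24
Frame 3: OPEN (4+1=5). Cumulative: 29
Frame 4: OPEN (9+0=9). Cumulative: 38
Frame 5: OPEN (2+2=4). Cumulative: 42
Frame 6: SPARE (3+7=10). 10 + next roll (5) = 15. Cumulative: 57
Frame 7: SPARE (5+5=10). 10 + next roll (7) = 17. Cumulative: 74
Frame 8: OPEN (7+1=8). Cumulative: 82
Frame 9: SPARE (6+4=10). 10 + next roll (4) = 14. Cumulative: 96
Frame 10: SPARE. Sum of all frame-10 rolls (4+6+5) = 15. Cumulative: 111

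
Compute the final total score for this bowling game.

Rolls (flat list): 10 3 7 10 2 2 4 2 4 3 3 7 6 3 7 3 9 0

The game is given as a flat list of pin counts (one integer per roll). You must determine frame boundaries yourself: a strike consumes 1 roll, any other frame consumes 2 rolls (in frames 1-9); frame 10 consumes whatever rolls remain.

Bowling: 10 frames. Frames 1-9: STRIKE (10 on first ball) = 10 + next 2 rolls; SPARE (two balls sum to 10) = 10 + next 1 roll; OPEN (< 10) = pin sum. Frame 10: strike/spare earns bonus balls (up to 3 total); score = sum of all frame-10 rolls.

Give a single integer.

Answer: 124

Derivation:
Frame 1: STRIKE. 10 + next two rolls (3+7) = 20. Cumulative: 20
Frame 2: SPARE (3+7=10). 10 + next roll (10) = 20. Cumulative: 40
Frame 3: STRIKE. 10 + next two rolls (2+2) = 14. Cumulative: 54
Frame 4: OPEN (2+2=4). Cumulative: 58
Frame 5: OPEN (4+2=6). Cumulative: 64
Frame 6: OPEN (4+3=7). Cumulative: 71
Frame 7: SPARE (3+7=10). 10 + next roll (6) = 16. Cumulative: 87
Frame 8: OPEN (6+3=9). Cumulative: 96
Frame 9: SPARE (7+3=10). 10 + next roll (9) = 19. Cumulative: 115
Frame 10: OPEN. Sum of all frame-10 rolls (9+0) = 9. Cumulative: 124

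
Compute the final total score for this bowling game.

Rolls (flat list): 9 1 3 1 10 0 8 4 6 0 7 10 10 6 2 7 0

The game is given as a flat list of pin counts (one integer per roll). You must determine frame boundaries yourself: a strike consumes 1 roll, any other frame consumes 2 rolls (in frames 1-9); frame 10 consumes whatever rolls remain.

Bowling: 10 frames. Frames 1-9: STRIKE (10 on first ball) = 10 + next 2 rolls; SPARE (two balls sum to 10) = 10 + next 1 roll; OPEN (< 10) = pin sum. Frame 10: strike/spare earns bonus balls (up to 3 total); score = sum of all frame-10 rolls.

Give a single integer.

Frame 1: SPARE (9+1=10). 10 + next roll (3) = 13. Cumulative: 13
Frame 2: OPEN (3+1=4). Cumulative: 17
Frame 3: STRIKE. 10 + next two rolls (0+8) = 18. Cumulative: 35
Frame 4: OPEN (0+8=8). Cumulative: 43
Frame 5: SPARE (4+6=10). 10 + next roll (0) = 10. Cumulative: 53
Frame 6: OPEN (0+7=7). Cumulative: 60
Frame 7: STRIKE. 10 + next two rolls (10+6) = 26. Cumulative: 86
Frame 8: STRIKE. 10 + next two rolls (6+2) = 18. Cumulative: 104
Frame 9: OPEN (6+2=8). Cumulative: 112
Frame 10: OPEN. Sum of all frame-10 rolls (7+0) = 7. Cumulative: 119

Answer: 119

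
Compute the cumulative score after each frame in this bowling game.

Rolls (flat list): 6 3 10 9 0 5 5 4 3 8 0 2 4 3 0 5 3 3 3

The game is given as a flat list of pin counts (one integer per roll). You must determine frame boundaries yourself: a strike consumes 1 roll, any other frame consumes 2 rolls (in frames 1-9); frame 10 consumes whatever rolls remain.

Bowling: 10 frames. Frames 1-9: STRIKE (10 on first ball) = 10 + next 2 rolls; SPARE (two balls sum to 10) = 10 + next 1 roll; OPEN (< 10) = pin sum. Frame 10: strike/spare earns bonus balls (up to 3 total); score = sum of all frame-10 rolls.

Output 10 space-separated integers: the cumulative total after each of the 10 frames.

Frame 1: OPEN (6+3=9). Cumulative: 9
Frame 2: STRIKE. 10 + next two rolls (9+0) = 19. Cumulative: 28
Frame 3: OPEN (9+0=9). Cumulative: 37
Frame 4: SPARE (5+5=10). 10 + next roll (4) = 14. Cumulative: 51
Frame 5: OPEN (4+3=7). Cumulative: 58
Frame 6: OPEN (8+0=8). Cumulative: 66
Frame 7: OPEN (2+4=6). Cumulative: 72
Frame 8: OPEN (3+0=3). Cumulative: 75
Frame 9: OPEN (5+3=8). Cumulative: 83
Frame 10: OPEN. Sum of all frame-10 rolls (3+3) = 6. Cumulative: 89

Answer: 9 28 37 51 58 66 72 75 83 89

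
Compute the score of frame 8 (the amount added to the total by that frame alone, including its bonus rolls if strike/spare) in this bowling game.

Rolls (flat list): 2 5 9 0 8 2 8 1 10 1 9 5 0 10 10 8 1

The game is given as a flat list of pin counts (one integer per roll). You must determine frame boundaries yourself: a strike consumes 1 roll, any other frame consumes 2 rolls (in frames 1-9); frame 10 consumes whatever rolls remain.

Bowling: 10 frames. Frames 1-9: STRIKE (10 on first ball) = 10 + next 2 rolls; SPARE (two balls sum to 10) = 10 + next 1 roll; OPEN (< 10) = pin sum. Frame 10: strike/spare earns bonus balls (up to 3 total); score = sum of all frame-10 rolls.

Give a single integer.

Answer: 28

Derivation:
Frame 1: OPEN (2+5=7). Cumulative: 7
Frame 2: OPEN (9+0=9). Cumulative: 16
Frame 3: SPARE (8+2=10). 10 + next roll (8) = 18. Cumulative: 34
Frame 4: OPEN (8+1=9). Cumulative: 43
Frame 5: STRIKE. 10 + next two rolls (1+9) = 20. Cumulative: 63
Frame 6: SPARE (1+9=10). 10 + next roll (5) = 15. Cumulative: 78
Frame 7: OPEN (5+0=5). Cumulative: 83
Frame 8: STRIKE. 10 + next two rolls (10+8) = 28. Cumulative: 111
Frame 9: STRIKE. 10 + next two rolls (8+1) = 19. Cumulative: 130
Frame 10: OPEN. Sum of all frame-10 rolls (8+1) = 9. Cumulative: 139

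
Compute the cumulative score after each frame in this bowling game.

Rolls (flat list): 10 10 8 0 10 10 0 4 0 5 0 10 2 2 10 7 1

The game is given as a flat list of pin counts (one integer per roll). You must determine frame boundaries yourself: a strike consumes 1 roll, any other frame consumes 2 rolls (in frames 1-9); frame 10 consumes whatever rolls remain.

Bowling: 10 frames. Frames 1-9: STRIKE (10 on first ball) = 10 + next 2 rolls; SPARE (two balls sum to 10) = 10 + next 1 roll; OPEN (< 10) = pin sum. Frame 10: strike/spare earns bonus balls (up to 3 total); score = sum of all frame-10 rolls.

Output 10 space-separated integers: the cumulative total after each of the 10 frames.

Frame 1: STRIKE. 10 + next two rolls (10+8) = 28. Cumulative: 28
Frame 2: STRIKE. 10 + next two rolls (8+0) = 18. Cumulative: 46
Frame 3: OPEN (8+0=8). Cumulative: 54
Frame 4: STRIKE. 10 + next two rolls (10+0) = 20. Cumulative: 74
Frame 5: STRIKE. 10 + next two rolls (0+4) = 14. Cumulative: 88
Frame 6: OPEN (0+4=4). Cumulative: 92
Frame 7: OPEN (0+5=5). Cumulative: 97
Frame 8: SPARE (0+10=10). 10 + next roll (2) = 12. Cumulative: 109
Frame 9: OPEN (2+2=4). Cumulative: 113
Frame 10: STRIKE. Sum of all frame-10 rolls (10+7+1) = 18. Cumulative: 131

Answer: 28 46 54 74 88 92 97 109 113 131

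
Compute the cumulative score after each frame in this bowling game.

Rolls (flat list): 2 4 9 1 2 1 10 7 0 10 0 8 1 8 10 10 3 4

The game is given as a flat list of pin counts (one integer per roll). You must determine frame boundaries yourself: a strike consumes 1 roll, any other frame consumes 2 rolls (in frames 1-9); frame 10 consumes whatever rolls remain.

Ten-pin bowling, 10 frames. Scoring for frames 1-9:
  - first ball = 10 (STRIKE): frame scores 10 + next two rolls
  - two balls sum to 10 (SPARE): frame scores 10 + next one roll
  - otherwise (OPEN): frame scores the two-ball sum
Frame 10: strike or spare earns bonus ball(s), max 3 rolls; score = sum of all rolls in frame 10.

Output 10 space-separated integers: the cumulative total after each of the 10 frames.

Frame 1: OPEN (2+4=6). Cumulative: 6
Frame 2: SPARE (9+1=10). 10 + next roll (2) = 12. Cumulative: 18
Frame 3: OPEN (2+1=3). Cumulative: 21
Frame 4: STRIKE. 10 + next two rolls (7+0) = 17. Cumulative: 38
Frame 5: OPEN (7+0=7). Cumulative: 45
Frame 6: STRIKE. 10 + next two rolls (0+8) = 18. Cumulative: 63
Frame 7: OPEN (0+8=8). Cumulative: 71
Frame 8: OPEN (1+8=9). Cumulative: 80
Frame 9: STRIKE. 10 + next two rolls (10+3) = 23. Cumulative: 103
Frame 10: STRIKE. Sum of all frame-10 rolls (10+3+4) = 17. Cumulative: 120

Answer: 6 18 21 38 45 63 71 80 103 120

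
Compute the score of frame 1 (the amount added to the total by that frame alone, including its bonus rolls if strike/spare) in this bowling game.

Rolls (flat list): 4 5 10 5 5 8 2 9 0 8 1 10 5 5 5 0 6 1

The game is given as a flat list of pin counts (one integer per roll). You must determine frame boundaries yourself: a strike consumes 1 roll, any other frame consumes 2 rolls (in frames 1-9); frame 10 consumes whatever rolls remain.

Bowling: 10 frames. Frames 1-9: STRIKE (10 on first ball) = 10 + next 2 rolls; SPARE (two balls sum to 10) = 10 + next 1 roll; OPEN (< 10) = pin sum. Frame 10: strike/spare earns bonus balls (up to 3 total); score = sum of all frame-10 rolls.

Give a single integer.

Answer: 9

Derivation:
Frame 1: OPEN (4+5=9). Cumulative: 9
Frame 2: STRIKE. 10 + next two rolls (5+5) = 20. Cumulative: 29
Frame 3: SPARE (5+5=10). 10 + next roll (8) = 18. Cumulative: 47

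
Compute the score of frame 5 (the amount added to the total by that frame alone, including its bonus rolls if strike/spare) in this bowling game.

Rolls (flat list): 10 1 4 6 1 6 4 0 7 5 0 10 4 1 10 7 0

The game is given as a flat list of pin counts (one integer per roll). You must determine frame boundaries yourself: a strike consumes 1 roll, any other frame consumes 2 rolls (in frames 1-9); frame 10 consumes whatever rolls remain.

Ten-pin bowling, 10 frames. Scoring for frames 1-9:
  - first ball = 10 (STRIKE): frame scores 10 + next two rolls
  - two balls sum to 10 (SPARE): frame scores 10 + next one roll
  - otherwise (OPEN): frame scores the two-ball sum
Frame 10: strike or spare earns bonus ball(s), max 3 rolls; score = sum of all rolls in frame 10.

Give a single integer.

Answer: 7

Derivation:
Frame 1: STRIKE. 10 + next two rolls (1+4) = 15. Cumulative: 15
Frame 2: OPEN (1+4=5). Cumulative: 20
Frame 3: OPEN (6+1=7). Cumulative: 27
Frame 4: SPARE (6+4=10). 10 + next roll (0) = 10. Cumulative: 37
Frame 5: OPEN (0+7=7). Cumulative: 44
Frame 6: OPEN (5+0=5). Cumulative: 49
Frame 7: STRIKE. 10 + next two rolls (4+1) = 15. Cumulative: 64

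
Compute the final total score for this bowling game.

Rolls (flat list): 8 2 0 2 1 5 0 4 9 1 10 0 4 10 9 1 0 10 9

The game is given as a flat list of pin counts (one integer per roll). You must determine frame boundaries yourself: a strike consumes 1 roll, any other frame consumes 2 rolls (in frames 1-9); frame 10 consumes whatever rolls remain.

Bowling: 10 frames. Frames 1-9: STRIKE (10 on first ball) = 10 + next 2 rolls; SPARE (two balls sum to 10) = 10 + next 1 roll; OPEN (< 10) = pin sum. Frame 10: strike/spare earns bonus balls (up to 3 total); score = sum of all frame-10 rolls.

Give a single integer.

Answer: 109

Derivation:
Frame 1: SPARE (8+2=10). 10 + next roll (0) = 10. Cumulative: 10
Frame 2: OPEN (0+2=2). Cumulative: 12
Frame 3: OPEN (1+5=6). Cumulative: 18
Frame 4: OPEN (0+4=4). Cumulative: 22
Frame 5: SPARE (9+1=10). 10 + next roll (10) = 20. Cumulative: 42
Frame 6: STRIKE. 10 + next two rolls (0+4) = 14. Cumulative: 56
Frame 7: OPEN (0+4=4). Cumulative: 60
Frame 8: STRIKE. 10 + next two rolls (9+1) = 20. Cumulative: 80
Frame 9: SPARE (9+1=10). 10 + next roll (0) = 10. Cumulative: 90
Frame 10: SPARE. Sum of all frame-10 rolls (0+10+9) = 19. Cumulative: 109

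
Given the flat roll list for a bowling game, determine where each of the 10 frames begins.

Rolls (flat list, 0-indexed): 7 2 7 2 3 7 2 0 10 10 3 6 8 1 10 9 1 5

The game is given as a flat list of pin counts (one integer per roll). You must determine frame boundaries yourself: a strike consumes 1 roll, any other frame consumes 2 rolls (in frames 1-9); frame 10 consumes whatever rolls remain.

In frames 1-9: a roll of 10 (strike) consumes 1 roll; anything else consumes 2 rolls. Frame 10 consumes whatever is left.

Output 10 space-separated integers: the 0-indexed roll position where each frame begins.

Frame 1 starts at roll index 0: rolls=7,2 (sum=9), consumes 2 rolls
Frame 2 starts at roll index 2: rolls=7,2 (sum=9), consumes 2 rolls
Frame 3 starts at roll index 4: rolls=3,7 (sum=10), consumes 2 rolls
Frame 4 starts at roll index 6: rolls=2,0 (sum=2), consumes 2 rolls
Frame 5 starts at roll index 8: roll=10 (strike), consumes 1 roll
Frame 6 starts at roll index 9: roll=10 (strike), consumes 1 roll
Frame 7 starts at roll index 10: rolls=3,6 (sum=9), consumes 2 rolls
Frame 8 starts at roll index 12: rolls=8,1 (sum=9), consumes 2 rolls
Frame 9 starts at roll index 14: roll=10 (strike), consumes 1 roll
Frame 10 starts at roll index 15: 3 remaining rolls

Answer: 0 2 4 6 8 9 10 12 14 15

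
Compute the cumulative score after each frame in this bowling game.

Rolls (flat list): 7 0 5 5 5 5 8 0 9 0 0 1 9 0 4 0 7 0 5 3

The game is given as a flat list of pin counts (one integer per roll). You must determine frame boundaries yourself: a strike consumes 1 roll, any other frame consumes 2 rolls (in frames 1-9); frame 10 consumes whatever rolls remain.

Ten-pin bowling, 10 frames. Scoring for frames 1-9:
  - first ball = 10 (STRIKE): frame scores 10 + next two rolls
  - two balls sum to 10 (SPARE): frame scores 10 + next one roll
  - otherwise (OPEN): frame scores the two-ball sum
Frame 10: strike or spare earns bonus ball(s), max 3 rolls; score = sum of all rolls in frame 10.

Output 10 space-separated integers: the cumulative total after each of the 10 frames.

Frame 1: OPEN (7+0=7). Cumulative: 7
Frame 2: SPARE (5+5=10). 10 + next roll (5) = 15. Cumulative: 22
Frame 3: SPARE (5+5=10). 10 + next roll (8) = 18. Cumulative: 40
Frame 4: OPEN (8+0=8). Cumulative: 48
Frame 5: OPEN (9+0=9). Cumulative: 57
Frame 6: OPEN (0+1=1). Cumulative: 58
Frame 7: OPEN (9+0=9). Cumulative: 67
Frame 8: OPEN (4+0=4). Cumulative: 71
Frame 9: OPEN (7+0=7). Cumulative: 78
Frame 10: OPEN. Sum of all frame-10 rolls (5+3) = 8. Cumulative: 86

Answer: 7 22 40 48 57 58 67 71 78 86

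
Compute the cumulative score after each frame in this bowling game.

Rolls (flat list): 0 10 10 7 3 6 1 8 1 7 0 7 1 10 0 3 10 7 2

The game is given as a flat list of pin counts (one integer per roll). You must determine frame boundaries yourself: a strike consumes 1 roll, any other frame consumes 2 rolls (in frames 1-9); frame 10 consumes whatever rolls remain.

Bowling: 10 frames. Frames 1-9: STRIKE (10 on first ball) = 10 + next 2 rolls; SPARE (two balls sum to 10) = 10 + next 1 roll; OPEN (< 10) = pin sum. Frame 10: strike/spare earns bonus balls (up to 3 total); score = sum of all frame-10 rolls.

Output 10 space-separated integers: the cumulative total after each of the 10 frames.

Frame 1: SPARE (0+10=10). 10 + next roll (10) = 20. Cumulative: 20
Frame 2: STRIKE. 10 + next two rolls (7+3) = 20. Cumulative: 40
Frame 3: SPARE (7+3=10). 10 + next roll (6) = 16. Cumulative: 56
Frame 4: OPEN (6+1=7). Cumulative: 63
Frame 5: OPEN (8+1=9). Cumulative: 72
Frame 6: OPEN (7+0=7). Cumulative: 79
Frame 7: OPEN (7+1=8). Cumulative: 87
Frame 8: STRIKE. 10 + next two rolls (0+3) = 13. Cumulative: 100
Frame 9: OPEN (0+3=3). Cumulative: 103
Frame 10: STRIKE. Sum of all frame-10 rolls (10+7+2) = 19. Cumulative: 122

Answer: 20 40 56 63 72 79 87 100 103 122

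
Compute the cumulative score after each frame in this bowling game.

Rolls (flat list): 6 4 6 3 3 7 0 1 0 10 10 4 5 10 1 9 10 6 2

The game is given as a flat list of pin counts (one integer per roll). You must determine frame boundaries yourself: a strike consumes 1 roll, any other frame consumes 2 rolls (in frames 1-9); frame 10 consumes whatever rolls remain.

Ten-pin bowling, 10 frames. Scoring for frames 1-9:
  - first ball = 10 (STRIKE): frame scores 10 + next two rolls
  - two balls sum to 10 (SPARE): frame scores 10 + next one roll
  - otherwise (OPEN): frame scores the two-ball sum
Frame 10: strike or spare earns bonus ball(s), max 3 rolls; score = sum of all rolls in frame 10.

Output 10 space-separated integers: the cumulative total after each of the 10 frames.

Frame 1: SPARE (6+4=10). 10 + next roll (6) = 16. Cumulative: 16
Frame 2: OPEN (6+3=9). Cumulative: 25
Frame 3: SPARE (3+7=10). 10 + next roll (0) = 10. Cumulative: 35
Frame 4: OPEN (0+1=1). Cumulative: 36
Frame 5: SPARE (0+10=10). 10 + next roll (10) = 20. Cumulative: 56
Frame 6: STRIKE. 10 + next two rolls (4+5) = 19. Cumulative: 75
Frame 7: OPEN (4+5=9). Cumulative: 84
Frame 8: STRIKE. 10 + next two rolls (1+9) = 20. Cumulative: 104
Frame 9: SPARE (1+9=10). 10 + next roll (10) = 20. Cumulative: 124
Frame 10: STRIKE. Sum of all frame-10 rolls (10+6+2) = 18. Cumulative: 142

Answer: 16 25 35 36 56 75 84 104 124 142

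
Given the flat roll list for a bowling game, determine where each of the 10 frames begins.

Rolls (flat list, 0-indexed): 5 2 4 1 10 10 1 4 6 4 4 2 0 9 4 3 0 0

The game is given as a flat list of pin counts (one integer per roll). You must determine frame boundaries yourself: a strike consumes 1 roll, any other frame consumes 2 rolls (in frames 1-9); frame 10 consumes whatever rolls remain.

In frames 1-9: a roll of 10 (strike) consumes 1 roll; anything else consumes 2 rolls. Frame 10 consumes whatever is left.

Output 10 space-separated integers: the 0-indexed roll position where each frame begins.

Frame 1 starts at roll index 0: rolls=5,2 (sum=7), consumes 2 rolls
Frame 2 starts at roll index 2: rolls=4,1 (sum=5), consumes 2 rolls
Frame 3 starts at roll index 4: roll=10 (strike), consumes 1 roll
Frame 4 starts at roll index 5: roll=10 (strike), consumes 1 roll
Frame 5 starts at roll index 6: rolls=1,4 (sum=5), consumes 2 rolls
Frame 6 starts at roll index 8: rolls=6,4 (sum=10), consumes 2 rolls
Frame 7 starts at roll index 10: rolls=4,2 (sum=6), consumes 2 rolls
Frame 8 starts at roll index 12: rolls=0,9 (sum=9), consumes 2 rolls
Frame 9 starts at roll index 14: rolls=4,3 (sum=7), consumes 2 rolls
Frame 10 starts at roll index 16: 2 remaining rolls

Answer: 0 2 4 5 6 8 10 12 14 16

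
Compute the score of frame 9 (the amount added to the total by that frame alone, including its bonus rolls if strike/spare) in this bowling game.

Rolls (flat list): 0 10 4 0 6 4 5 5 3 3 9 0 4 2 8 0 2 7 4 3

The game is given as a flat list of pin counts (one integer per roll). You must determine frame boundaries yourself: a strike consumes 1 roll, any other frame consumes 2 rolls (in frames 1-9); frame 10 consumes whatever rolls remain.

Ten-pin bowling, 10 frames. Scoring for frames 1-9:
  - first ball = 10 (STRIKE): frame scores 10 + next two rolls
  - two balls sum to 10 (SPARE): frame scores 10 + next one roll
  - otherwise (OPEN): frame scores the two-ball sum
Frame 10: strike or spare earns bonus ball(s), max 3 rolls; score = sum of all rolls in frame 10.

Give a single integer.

Answer: 9

Derivation:
Frame 1: SPARE (0+10=10). 10 + next roll (4) = 14. Cumulative: 14
Frame 2: OPEN (4+0=4). Cumulative: 18
Frame 3: SPARE (6+4=10). 10 + next roll (5) = 15. Cumulative: 33
Frame 4: SPARE (5+5=10). 10 + next roll (3) = 13. Cumulative: 46
Frame 5: OPEN (3+3=6). Cumulative: 52
Frame 6: OPEN (9+0=9). Cumulative: 61
Frame 7: OPEN (4+2=6). Cumulative: 67
Frame 8: OPEN (8+0=8). Cumulative: 75
Frame 9: OPEN (2+7=9). Cumulative: 84
Frame 10: OPEN. Sum of all frame-10 rolls (4+3) = 7. Cumulative: 91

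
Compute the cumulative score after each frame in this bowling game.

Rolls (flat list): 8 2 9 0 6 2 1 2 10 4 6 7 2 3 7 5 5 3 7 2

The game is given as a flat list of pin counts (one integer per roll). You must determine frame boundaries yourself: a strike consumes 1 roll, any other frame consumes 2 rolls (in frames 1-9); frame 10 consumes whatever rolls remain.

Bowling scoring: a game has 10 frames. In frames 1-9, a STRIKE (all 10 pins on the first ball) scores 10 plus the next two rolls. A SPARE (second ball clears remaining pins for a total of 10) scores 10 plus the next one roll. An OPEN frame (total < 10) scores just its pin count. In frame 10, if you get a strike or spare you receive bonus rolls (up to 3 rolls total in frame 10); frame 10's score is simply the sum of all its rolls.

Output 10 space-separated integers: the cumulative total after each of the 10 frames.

Frame 1: SPARE (8+2=10). 10 + next roll (9) = 19. Cumulative: 19
Frame 2: OPEN (9+0=9). Cumulative: 28
Frame 3: OPEN (6+2=8). Cumulative: 36
Frame 4: OPEN (1+2=3). Cumulative: 39
Frame 5: STRIKE. 10 + next two rolls (4+6) = 20. Cumulative: 59
Frame 6: SPARE (4+6=10). 10 + next roll (7) = 17. Cumulative: 76
Frame 7: OPEN (7+2=9). Cumulative: 85
Frame 8: SPARE (3+7=10). 10 + next roll (5) = 15. Cumulative: 100
Frame 9: SPARE (5+5=10). 10 + next roll (3) = 13. Cumulative: 113
Frame 10: SPARE. Sum of all frame-10 rolls (3+7+2) = 12. Cumulative: 125

Answer: 19 28 36 39 59 76 85 100 113 125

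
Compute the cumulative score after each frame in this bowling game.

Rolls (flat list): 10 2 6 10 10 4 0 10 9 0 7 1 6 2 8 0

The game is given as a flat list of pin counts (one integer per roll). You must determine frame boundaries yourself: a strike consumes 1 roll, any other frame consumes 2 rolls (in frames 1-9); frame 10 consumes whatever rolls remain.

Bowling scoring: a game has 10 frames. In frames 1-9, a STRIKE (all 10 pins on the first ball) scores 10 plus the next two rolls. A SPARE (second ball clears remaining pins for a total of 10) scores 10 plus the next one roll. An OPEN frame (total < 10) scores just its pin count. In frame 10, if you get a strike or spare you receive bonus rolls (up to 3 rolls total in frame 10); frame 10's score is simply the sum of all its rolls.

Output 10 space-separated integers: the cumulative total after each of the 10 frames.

Frame 1: STRIKE. 10 + next two rolls (2+6) = 18. Cumulative: 18
Frame 2: OPEN (2+6=8). Cumulative: 26
Frame 3: STRIKE. 10 + next two rolls (10+4) = 24. Cumulative: 50
Frame 4: STRIKE. 10 + next two rolls (4+0) = 14. Cumulative: 64
Frame 5: OPEN (4+0=4). Cumulative: 68
Frame 6: STRIKE. 10 + next two rolls (9+0) = 19. Cumulative: 87
Frame 7: OPEN (9+0=9). Cumulative: 96
Frame 8: OPEN (7+1=8). Cumulative: 104
Frame 9: OPEN (6+2=8). Cumulative: 112
Frame 10: OPEN. Sum of all frame-10 rolls (8+0) = 8. Cumulative: 120

Answer: 18 26 50 64 68 87 96 104 112 120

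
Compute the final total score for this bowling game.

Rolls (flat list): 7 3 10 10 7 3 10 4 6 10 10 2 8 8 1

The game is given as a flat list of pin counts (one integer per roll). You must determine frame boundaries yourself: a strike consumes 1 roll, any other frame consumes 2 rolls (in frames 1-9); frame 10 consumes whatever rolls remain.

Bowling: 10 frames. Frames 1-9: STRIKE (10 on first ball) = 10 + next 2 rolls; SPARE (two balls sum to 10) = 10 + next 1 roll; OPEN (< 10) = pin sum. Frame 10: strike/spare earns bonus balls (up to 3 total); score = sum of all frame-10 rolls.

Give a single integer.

Answer: 196

Derivation:
Frame 1: SPARE (7+3=10). 10 + next roll (10) = 20. Cumulative: 20
Frame 2: STRIKE. 10 + next two rolls (10+7) = 27. Cumulative: 47
Frame 3: STRIKE. 10 + next two rolls (7+3) = 20. Cumulative: 67
Frame 4: SPARE (7+3=10). 10 + next roll (10) = 20. Cumulative: 87
Frame 5: STRIKE. 10 + next two rolls (4+6) = 20. Cumulative: 107
Frame 6: SPARE (4+6=10). 10 + next roll (10) = 20. Cumulative: 127
Frame 7: STRIKE. 10 + next two rolls (10+2) = 22. Cumulative: 149
Frame 8: STRIKE. 10 + next two rolls (2+8) = 20. Cumulative: 169
Frame 9: SPARE (2+8=10). 10 + next roll (8) = 18. Cumulative: 187
Frame 10: OPEN. Sum of all frame-10 rolls (8+1) = 9. Cumulative: 196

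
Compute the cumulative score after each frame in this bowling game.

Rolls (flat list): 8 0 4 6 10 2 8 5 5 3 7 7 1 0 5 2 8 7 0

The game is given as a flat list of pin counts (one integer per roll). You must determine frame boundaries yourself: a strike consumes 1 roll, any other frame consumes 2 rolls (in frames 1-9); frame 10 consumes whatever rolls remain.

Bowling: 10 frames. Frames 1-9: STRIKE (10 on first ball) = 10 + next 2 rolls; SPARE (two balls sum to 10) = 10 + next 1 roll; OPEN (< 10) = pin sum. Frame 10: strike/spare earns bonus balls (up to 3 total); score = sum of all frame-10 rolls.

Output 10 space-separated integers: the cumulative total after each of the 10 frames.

Answer: 8 28 48 63 76 93 101 106 123 130

Derivation:
Frame 1: OPEN (8+0=8). Cumulative: 8
Frame 2: SPARE (4+6=10). 10 + next roll (10) = 20. Cumulative: 28
Frame 3: STRIKE. 10 + next two rolls (2+8) = 20. Cumulative: 48
Frame 4: SPARE (2+8=10). 10 + next roll (5) = 15. Cumulative: 63
Frame 5: SPARE (5+5=10). 10 + next roll (3) = 13. Cumulative: 76
Frame 6: SPARE (3+7=10). 10 + next roll (7) = 17. Cumulative: 93
Frame 7: OPEN (7+1=8). Cumulative: 101
Frame 8: OPEN (0+5=5). Cumulative: 106
Frame 9: SPARE (2+8=10). 10 + next roll (7) = 17. Cumulative: 123
Frame 10: OPEN. Sum of all frame-10 rolls (7+0) = 7. Cumulative: 130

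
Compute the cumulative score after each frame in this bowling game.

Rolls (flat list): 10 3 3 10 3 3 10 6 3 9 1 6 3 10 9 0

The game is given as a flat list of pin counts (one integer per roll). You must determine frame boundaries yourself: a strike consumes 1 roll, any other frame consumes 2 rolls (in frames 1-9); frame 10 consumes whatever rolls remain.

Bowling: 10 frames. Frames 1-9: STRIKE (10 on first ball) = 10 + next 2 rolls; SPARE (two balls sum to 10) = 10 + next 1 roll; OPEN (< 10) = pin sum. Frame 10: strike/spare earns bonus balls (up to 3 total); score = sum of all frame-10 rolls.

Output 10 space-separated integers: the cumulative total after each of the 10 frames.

Frame 1: STRIKE. 10 + next two rolls (3+3) = 16. Cumulative: 16
Frame 2: OPEN (3+3=6). Cumulative: 22
Frame 3: STRIKE. 10 + next two rolls (3+3) = 16. Cumulative: 38
Frame 4: OPEN (3+3=6). Cumulative: 44
Frame 5: STRIKE. 10 + next two rolls (6+3) = 19. Cumulative: 63
Frame 6: OPEN (6+3=9). Cumulative: 72
Frame 7: SPARE (9+1=10). 10 + next roll (6) = 16. Cumulative: 88
Frame 8: OPEN (6+3=9). Cumulative: 97
Frame 9: STRIKE. 10 + next two rolls (9+0) = 19. Cumulative: 116
Frame 10: OPEN. Sum of all frame-10 rolls (9+0) = 9. Cumulative: 125

Answer: 16 22 38 44 63 72 88 97 116 125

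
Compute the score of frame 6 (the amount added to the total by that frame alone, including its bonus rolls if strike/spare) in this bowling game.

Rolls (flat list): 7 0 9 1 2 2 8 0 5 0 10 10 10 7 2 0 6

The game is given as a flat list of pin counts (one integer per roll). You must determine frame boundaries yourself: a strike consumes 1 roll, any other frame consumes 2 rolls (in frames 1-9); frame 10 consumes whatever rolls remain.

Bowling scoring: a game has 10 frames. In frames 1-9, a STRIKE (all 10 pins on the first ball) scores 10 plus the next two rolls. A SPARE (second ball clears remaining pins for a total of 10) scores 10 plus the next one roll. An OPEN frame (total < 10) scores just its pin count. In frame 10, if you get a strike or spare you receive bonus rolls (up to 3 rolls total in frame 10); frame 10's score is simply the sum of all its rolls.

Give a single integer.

Frame 1: OPEN (7+0=7). Cumulative: 7
Frame 2: SPARE (9+1=10). 10 + next roll (2) = 12. Cumulative: 19
Frame 3: OPEN (2+2=4). Cumulative: 23
Frame 4: OPEN (8+0=8). Cumulative: 31
Frame 5: OPEN (5+0=5). Cumulative: 36
Frame 6: STRIKE. 10 + next two rolls (10+10) = 30. Cumulative: 66
Frame 7: STRIKE. 10 + next two rolls (10+7) = 27. Cumulative: 93
Frame 8: STRIKE. 10 + next two rolls (7+2) = 19. Cumulative: 112

Answer: 30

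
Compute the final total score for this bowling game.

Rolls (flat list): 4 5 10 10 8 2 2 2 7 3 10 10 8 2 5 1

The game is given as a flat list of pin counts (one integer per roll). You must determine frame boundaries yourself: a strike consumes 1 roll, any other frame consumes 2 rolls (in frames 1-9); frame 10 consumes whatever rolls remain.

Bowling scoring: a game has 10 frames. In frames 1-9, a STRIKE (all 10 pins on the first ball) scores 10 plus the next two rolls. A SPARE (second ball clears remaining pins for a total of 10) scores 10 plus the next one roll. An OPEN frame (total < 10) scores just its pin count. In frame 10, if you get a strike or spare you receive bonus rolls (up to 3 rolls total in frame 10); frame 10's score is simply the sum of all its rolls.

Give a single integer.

Frame 1: OPEN (4+5=9). Cumulative: 9
Frame 2: STRIKE. 10 + next two rolls (10+8) = 28. Cumulative: 37
Frame 3: STRIKE. 10 + next two rolls (8+2) = 20. Cumulative: 57
Frame 4: SPARE (8+2=10). 10 + next roll (2) = 12. Cumulative: 69
Frame 5: OPEN (2+2=4). Cumulative: 73
Frame 6: SPARE (7+3=10). 10 + next roll (10) = 20. Cumulative: 93
Frame 7: STRIKE. 10 + next two rolls (10+8) = 28. Cumulative: 121
Frame 8: STRIKE. 10 + next two rolls (8+2) = 20. Cumulative: 141
Frame 9: SPARE (8+2=10). 10 + next roll (5) = 15. Cumulative: 156
Frame 10: OPEN. Sum of all frame-10 rolls (5+1) = 6. Cumulative: 162

Answer: 162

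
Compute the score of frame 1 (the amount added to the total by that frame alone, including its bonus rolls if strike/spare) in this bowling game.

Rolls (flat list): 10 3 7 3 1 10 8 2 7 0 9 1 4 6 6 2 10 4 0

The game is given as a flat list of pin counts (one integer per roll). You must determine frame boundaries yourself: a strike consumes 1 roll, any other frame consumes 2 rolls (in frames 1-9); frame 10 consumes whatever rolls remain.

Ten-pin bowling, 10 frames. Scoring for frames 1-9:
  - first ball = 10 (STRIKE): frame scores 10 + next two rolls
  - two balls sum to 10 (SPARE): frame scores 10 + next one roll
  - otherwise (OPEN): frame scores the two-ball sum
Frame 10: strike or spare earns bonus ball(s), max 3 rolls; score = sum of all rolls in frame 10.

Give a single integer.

Answer: 20

Derivation:
Frame 1: STRIKE. 10 + next two rolls (3+7) = 20. Cumulative: 20
Frame 2: SPARE (3+7=10). 10 + next roll (3) = 13. Cumulative: 33
Frame 3: OPEN (3+1=4). Cumulative: 37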